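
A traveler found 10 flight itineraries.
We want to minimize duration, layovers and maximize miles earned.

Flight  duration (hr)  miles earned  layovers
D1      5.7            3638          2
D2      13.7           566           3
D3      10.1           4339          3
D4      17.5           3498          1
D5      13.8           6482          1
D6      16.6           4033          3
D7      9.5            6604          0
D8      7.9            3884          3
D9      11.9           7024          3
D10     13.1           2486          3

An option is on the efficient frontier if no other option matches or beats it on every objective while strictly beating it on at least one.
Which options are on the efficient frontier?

D1: not dominated (best duration).
D2: dominated by D1 (duration 5.7≤13.7, miles earned 3638≥566, layovers 2≤3).
D3: dominated by D7 (duration 9.5≤10.1, miles earned 6604≥4339, layovers 0≤3).
D4: dominated by D5 (duration 13.8≤17.5, miles earned 6482≥3498, layovers 1≤1).
D5: dominated by D7 (duration 9.5≤13.8, miles earned 6604≥6482, layovers 0≤1).
D6: dominated by D3 (duration 10.1≤16.6, miles earned 4339≥4033, layovers 3≤3).
D7: not dominated (best layovers).
D8: not dominated.
D9: not dominated (best miles earned).
D10: dominated by D1 (duration 5.7≤13.1, miles earned 3638≥2486, layovers 2≤3).

D1, D7, D8, D9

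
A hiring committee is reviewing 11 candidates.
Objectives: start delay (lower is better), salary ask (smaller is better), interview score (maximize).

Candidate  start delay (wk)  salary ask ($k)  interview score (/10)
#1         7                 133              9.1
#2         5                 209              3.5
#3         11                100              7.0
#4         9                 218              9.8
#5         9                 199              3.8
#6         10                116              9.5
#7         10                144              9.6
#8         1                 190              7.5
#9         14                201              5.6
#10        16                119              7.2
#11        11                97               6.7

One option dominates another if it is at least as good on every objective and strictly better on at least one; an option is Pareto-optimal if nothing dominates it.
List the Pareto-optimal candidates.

#1: not dominated.
#2: dominated by #8 (start delay 1≤5, salary ask 190≤209, interview score 7.5≥3.5).
#3: not dominated.
#4: not dominated (best interview score).
#5: dominated by #1 (start delay 7≤9, salary ask 133≤199, interview score 9.1≥3.8).
#6: not dominated.
#7: not dominated.
#8: not dominated (best start delay).
#9: dominated by #1 (start delay 7≤14, salary ask 133≤201, interview score 9.1≥5.6).
#10: dominated by #6 (start delay 10≤16, salary ask 116≤119, interview score 9.5≥7.2).
#11: not dominated (best salary ask).

#1, #3, #4, #6, #7, #8, #11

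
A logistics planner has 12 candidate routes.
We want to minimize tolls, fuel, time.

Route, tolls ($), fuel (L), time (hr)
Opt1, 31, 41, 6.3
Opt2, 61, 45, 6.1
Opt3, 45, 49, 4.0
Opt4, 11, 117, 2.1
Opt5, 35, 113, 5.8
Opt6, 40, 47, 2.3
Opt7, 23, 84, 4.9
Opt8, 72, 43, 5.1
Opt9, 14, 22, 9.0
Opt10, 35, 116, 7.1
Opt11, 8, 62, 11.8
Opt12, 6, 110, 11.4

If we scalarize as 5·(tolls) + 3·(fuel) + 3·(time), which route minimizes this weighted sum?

Opt1: 5·31 + 3·41 + 3·6.3 = 296.9
Opt2: 5·61 + 3·45 + 3·6.1 = 458.3
Opt3: 5·45 + 3·49 + 3·4.0 = 384.0
Opt4: 5·11 + 3·117 + 3·2.1 = 412.3
Opt5: 5·35 + 3·113 + 3·5.8 = 531.4
Opt6: 5·40 + 3·47 + 3·2.3 = 347.9
Opt7: 5·23 + 3·84 + 3·4.9 = 381.7
Opt8: 5·72 + 3·43 + 3·5.1 = 504.3
Opt9: 5·14 + 3·22 + 3·9.0 = 163.0
Opt10: 5·35 + 3·116 + 3·7.1 = 544.3
Opt11: 5·8 + 3·62 + 3·11.8 = 261.4
Opt12: 5·6 + 3·110 + 3·11.4 = 394.2
Lowest: Opt9 at 163.0.

Opt9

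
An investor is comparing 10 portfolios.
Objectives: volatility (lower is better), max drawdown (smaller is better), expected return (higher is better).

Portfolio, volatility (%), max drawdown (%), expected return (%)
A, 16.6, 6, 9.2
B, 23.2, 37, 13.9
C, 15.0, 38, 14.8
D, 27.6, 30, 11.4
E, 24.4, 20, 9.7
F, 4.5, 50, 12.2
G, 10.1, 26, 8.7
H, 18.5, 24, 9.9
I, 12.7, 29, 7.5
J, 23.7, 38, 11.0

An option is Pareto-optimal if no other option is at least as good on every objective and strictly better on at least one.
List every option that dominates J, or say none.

B: volatility 23.2≤23.7, max drawdown 37≤38, expected return 13.9≥11.0 — dominates J.
C: volatility 15.0≤23.7, max drawdown 38≤38, expected return 14.8≥11.0 — dominates J.
Others (A, D, E, F, G, H, I) are each worse than J on at least one objective.

B, C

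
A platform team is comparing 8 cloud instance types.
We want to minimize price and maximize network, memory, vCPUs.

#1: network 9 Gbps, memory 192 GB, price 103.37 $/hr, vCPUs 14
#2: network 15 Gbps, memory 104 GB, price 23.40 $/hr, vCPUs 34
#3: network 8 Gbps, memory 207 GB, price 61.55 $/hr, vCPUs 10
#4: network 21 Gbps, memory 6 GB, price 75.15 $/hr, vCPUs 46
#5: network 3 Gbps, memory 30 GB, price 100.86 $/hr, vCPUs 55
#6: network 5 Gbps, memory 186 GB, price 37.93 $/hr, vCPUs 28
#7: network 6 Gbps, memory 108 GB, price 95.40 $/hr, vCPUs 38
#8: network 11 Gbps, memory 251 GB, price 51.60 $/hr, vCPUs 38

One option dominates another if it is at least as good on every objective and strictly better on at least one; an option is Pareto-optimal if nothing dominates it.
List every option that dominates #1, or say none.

#8

#8: network 11≥9, memory 251≥192, price 51.60≤103.37, vCPUs 38≥14 — dominates #1.
Others (#2, #3, #4, #5, #6, #7) are each worse than #1 on at least one objective.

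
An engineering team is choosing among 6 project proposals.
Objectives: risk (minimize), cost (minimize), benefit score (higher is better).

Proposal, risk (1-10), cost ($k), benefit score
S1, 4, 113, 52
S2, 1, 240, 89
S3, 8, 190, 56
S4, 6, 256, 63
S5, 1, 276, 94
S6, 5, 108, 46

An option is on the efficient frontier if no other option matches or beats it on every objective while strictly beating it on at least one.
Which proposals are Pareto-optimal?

S1, S2, S3, S5, S6

S1: not dominated.
S2: not dominated.
S3: not dominated.
S4: dominated by S2 (risk 1≤6, cost 240≤256, benefit score 89≥63).
S5: not dominated (best benefit score).
S6: not dominated (best cost).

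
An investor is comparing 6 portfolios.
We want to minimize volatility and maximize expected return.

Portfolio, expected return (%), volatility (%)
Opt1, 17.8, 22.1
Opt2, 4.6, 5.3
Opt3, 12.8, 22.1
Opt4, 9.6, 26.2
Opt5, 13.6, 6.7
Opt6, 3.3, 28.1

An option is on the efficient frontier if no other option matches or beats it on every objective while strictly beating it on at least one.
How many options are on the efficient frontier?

3

Opt1: not dominated (best expected return).
Opt2: not dominated (best volatility).
Opt3: dominated by Opt1 (expected return 17.8≥12.8, volatility 22.1≤22.1).
Opt4: dominated by Opt1 (expected return 17.8≥9.6, volatility 22.1≤26.2).
Opt5: not dominated.
Opt6: dominated by Opt1 (expected return 17.8≥3.3, volatility 22.1≤28.1).
Pareto-optimal: Opt1, Opt2, Opt5 → 3.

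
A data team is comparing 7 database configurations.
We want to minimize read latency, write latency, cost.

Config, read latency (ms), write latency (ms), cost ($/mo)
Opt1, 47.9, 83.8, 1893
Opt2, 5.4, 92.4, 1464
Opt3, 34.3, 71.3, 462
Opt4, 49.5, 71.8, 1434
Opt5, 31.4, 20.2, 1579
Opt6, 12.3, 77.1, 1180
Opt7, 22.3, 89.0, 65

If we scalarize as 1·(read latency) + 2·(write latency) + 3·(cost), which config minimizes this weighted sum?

Opt1: 1·47.9 + 2·83.8 + 3·1893 = 5894.5
Opt2: 1·5.4 + 2·92.4 + 3·1464 = 4582.2
Opt3: 1·34.3 + 2·71.3 + 3·462 = 1562.9
Opt4: 1·49.5 + 2·71.8 + 3·1434 = 4495.1
Opt5: 1·31.4 + 2·20.2 + 3·1579 = 4808.8
Opt6: 1·12.3 + 2·77.1 + 3·1180 = 3706.5
Opt7: 1·22.3 + 2·89.0 + 3·65 = 395.3
Lowest: Opt7 at 395.3.

Opt7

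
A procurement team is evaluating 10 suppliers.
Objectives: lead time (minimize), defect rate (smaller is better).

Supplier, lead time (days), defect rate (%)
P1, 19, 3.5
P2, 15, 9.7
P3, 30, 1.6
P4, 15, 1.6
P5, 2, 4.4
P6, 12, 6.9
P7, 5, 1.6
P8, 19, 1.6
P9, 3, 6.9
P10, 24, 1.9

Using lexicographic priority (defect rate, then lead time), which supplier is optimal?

First minimize defect rate: best is 1.6, kept {P3, P4, P7, P8}.
Then minimize lead time: best is 5, kept {P7}.

P7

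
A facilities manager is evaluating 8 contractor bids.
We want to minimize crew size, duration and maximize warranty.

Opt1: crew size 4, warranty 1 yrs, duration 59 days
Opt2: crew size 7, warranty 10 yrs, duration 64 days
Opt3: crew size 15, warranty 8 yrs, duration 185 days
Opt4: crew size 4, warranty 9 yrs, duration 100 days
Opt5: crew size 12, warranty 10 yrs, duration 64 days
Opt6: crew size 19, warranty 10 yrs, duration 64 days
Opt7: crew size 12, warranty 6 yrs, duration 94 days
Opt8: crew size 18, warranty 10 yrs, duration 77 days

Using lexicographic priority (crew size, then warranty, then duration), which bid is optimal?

Opt4

First minimize crew size: best is 4, kept {Opt1, Opt4}.
Then maximize warranty: best is 9, kept {Opt4}.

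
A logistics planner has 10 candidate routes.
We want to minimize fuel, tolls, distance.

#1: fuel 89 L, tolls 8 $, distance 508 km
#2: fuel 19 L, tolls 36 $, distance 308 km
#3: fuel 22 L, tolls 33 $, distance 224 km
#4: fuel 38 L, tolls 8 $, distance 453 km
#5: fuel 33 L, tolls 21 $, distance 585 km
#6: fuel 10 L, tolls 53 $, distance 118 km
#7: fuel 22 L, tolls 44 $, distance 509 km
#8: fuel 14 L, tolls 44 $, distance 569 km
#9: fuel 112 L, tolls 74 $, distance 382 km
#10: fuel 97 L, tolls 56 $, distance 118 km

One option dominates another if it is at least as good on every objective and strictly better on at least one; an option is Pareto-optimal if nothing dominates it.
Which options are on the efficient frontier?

#1: dominated by #4 (fuel 38≤89, tolls 8≤8, distance 453≤508).
#2: not dominated.
#3: not dominated.
#4: not dominated.
#5: not dominated.
#6: not dominated (best fuel).
#7: dominated by #2 (fuel 19≤22, tolls 36≤44, distance 308≤509).
#8: not dominated.
#9: dominated by #2 (fuel 19≤112, tolls 36≤74, distance 308≤382).
#10: dominated by #6 (fuel 10≤97, tolls 53≤56, distance 118≤118).

#2, #3, #4, #5, #6, #8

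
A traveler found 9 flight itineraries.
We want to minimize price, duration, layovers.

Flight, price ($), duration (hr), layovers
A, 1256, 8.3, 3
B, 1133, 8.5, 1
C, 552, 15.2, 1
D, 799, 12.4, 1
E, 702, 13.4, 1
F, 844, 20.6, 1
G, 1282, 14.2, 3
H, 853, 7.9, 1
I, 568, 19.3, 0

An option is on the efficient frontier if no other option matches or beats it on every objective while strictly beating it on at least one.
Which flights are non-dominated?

A: dominated by H (price 853≤1256, duration 7.9≤8.3, layovers 1≤3).
B: dominated by H (price 853≤1133, duration 7.9≤8.5, layovers 1≤1).
C: not dominated (best price).
D: not dominated.
E: not dominated.
F: dominated by C (price 552≤844, duration 15.2≤20.6, layovers 1≤1).
G: dominated by A (price 1256≤1282, duration 8.3≤14.2, layovers 3≤3).
H: not dominated (best duration).
I: not dominated (best layovers).

C, D, E, H, I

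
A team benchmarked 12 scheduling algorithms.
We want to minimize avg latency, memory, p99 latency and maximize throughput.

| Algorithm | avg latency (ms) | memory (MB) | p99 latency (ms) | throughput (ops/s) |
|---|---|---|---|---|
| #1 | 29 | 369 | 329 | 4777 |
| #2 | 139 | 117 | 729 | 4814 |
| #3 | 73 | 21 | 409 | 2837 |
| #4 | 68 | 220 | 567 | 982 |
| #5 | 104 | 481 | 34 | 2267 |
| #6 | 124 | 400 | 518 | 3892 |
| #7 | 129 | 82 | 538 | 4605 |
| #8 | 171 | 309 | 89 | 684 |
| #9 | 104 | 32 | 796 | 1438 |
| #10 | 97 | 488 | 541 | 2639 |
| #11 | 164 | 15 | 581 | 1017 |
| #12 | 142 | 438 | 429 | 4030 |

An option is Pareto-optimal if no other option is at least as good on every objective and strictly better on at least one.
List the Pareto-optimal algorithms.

#1: not dominated (best avg latency).
#2: not dominated (best throughput).
#3: not dominated.
#4: not dominated.
#5: not dominated (best p99 latency).
#6: dominated by #1 (avg latency 29≤124, memory 369≤400, p99 latency 329≤518, throughput 4777≥3892).
#7: not dominated.
#8: not dominated.
#9: dominated by #3 (avg latency 73≤104, memory 21≤32, p99 latency 409≤796, throughput 2837≥1438).
#10: dominated by #1 (avg latency 29≤97, memory 369≤488, p99 latency 329≤541, throughput 4777≥2639).
#11: not dominated (best memory).
#12: dominated by #1 (avg latency 29≤142, memory 369≤438, p99 latency 329≤429, throughput 4777≥4030).

#1, #2, #3, #4, #5, #7, #8, #11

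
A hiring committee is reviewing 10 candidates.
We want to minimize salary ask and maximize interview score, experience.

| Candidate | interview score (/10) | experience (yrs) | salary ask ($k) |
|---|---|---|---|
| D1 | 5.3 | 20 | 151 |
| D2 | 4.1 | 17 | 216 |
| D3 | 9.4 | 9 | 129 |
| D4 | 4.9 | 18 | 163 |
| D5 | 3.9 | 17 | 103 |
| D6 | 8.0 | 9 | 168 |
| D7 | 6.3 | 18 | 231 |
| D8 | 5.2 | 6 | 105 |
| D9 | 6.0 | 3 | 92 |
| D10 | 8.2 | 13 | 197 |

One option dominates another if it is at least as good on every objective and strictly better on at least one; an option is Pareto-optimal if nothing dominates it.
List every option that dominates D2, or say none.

D1, D4

D1: interview score 5.3≥4.1, experience 20≥17, salary ask 151≤216 — dominates D2.
D4: interview score 4.9≥4.1, experience 18≥17, salary ask 163≤216 — dominates D2.
Others (D3, D5, D6, D7, D8, D9, D10) are each worse than D2 on at least one objective.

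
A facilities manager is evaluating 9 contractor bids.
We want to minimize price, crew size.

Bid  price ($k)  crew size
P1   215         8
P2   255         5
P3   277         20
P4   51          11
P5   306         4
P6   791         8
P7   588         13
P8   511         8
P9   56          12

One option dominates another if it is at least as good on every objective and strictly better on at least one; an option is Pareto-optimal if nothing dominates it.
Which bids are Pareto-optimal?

P1, P2, P4, P5

P1: not dominated.
P2: not dominated.
P3: dominated by P1 (price 215≤277, crew size 8≤20).
P4: not dominated (best price).
P5: not dominated (best crew size).
P6: dominated by P1 (price 215≤791, crew size 8≤8).
P7: dominated by P1 (price 215≤588, crew size 8≤13).
P8: dominated by P1 (price 215≤511, crew size 8≤8).
P9: dominated by P4 (price 51≤56, crew size 11≤12).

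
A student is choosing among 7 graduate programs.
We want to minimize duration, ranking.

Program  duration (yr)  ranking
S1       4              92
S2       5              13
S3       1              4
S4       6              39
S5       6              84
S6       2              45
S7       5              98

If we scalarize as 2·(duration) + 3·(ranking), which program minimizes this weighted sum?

S1: 2·4 + 3·92 = 284
S2: 2·5 + 3·13 = 49
S3: 2·1 + 3·4 = 14
S4: 2·6 + 3·39 = 129
S5: 2·6 + 3·84 = 264
S6: 2·2 + 3·45 = 139
S7: 2·5 + 3·98 = 304
Lowest: S3 at 14.

S3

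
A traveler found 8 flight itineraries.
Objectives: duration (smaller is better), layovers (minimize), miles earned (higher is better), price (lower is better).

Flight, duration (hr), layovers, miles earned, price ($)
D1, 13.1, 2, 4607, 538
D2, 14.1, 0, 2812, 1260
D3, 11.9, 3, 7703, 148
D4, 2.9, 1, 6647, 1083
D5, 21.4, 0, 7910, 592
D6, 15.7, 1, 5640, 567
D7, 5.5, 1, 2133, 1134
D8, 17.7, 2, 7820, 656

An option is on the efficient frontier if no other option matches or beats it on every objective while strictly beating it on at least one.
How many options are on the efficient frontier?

7

D1: not dominated.
D2: not dominated.
D3: not dominated (best price).
D4: not dominated (best duration).
D5: not dominated (best miles earned).
D6: not dominated.
D7: dominated by D4 (duration 2.9≤5.5, layovers 1≤1, miles earned 6647≥2133, price 1083≤1134).
D8: not dominated.
Pareto-optimal: D1, D2, D3, D4, D5, D6, D8 → 7.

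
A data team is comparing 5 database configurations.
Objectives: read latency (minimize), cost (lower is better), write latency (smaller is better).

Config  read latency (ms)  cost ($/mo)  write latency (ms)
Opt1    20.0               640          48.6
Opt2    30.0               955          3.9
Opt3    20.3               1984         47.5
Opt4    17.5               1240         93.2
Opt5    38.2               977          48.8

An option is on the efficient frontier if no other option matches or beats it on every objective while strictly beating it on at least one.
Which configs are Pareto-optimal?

Opt1, Opt2, Opt3, Opt4

Opt1: not dominated (best cost).
Opt2: not dominated (best write latency).
Opt3: not dominated.
Opt4: not dominated (best read latency).
Opt5: dominated by Opt1 (read latency 20.0≤38.2, cost 640≤977, write latency 48.6≤48.8).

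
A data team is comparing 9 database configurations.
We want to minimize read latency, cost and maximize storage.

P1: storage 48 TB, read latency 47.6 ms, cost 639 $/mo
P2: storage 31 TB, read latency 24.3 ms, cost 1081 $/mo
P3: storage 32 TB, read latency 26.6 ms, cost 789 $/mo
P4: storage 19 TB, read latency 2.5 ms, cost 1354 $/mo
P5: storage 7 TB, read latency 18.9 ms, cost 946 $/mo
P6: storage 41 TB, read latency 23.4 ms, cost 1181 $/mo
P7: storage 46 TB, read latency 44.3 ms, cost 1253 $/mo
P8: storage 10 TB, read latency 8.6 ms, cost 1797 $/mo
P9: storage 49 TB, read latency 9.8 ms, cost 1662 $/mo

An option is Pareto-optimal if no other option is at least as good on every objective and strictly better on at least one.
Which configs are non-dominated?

P1, P2, P3, P4, P5, P6, P7, P9

P1: not dominated (best cost).
P2: not dominated.
P3: not dominated.
P4: not dominated (best read latency).
P5: not dominated.
P6: not dominated.
P7: not dominated.
P8: dominated by P4 (storage 19≥10, read latency 2.5≤8.6, cost 1354≤1797).
P9: not dominated (best storage).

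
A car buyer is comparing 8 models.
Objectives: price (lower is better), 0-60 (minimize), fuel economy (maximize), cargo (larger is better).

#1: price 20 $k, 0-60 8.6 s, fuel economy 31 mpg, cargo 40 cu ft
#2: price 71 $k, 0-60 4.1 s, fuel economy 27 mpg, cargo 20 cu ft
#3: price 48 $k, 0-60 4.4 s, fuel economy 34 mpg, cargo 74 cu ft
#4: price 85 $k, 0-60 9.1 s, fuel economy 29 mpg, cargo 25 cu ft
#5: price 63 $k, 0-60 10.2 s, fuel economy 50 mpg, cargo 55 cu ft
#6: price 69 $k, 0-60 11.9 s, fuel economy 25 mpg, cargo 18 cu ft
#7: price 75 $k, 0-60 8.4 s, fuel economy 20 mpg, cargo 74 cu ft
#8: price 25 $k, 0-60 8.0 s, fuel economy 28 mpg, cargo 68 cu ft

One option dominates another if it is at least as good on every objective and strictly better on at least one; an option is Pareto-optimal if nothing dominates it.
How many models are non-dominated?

#1: not dominated (best price).
#2: not dominated (best 0-60).
#3: not dominated.
#4: dominated by #1 (price 20≤85, 0-60 8.6≤9.1, fuel economy 31≥29, cargo 40≥25).
#5: not dominated (best fuel economy).
#6: dominated by #1 (price 20≤69, 0-60 8.6≤11.9, fuel economy 31≥25, cargo 40≥18).
#7: dominated by #3 (price 48≤75, 0-60 4.4≤8.4, fuel economy 34≥20, cargo 74≥74).
#8: not dominated.
Pareto-optimal: #1, #2, #3, #5, #8 → 5.

5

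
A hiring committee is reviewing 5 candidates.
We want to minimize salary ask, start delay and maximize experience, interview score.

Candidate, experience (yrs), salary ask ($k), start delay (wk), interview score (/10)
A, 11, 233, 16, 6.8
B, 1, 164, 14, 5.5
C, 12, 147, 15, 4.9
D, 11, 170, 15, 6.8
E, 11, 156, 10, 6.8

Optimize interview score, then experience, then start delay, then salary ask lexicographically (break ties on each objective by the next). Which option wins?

First maximize interview score: best is 6.8, kept {A, D, E}.
Then maximize experience: best is 11, kept {A, D, E}.
Then minimize start delay: best is 10, kept {E}.

E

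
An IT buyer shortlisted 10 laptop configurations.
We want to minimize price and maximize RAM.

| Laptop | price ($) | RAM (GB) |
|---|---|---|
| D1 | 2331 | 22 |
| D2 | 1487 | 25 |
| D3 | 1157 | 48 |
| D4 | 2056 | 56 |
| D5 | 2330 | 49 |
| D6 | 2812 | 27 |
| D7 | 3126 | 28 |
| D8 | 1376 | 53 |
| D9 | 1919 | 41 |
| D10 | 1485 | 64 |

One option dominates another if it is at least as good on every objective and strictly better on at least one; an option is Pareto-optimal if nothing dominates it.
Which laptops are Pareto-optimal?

D3, D8, D10

D1: dominated by D2 (price 1487≤2331, RAM 25≥22).
D2: dominated by D3 (price 1157≤1487, RAM 48≥25).
D3: not dominated (best price).
D4: dominated by D10 (price 1485≤2056, RAM 64≥56).
D5: dominated by D4 (price 2056≤2330, RAM 56≥49).
D6: dominated by D3 (price 1157≤2812, RAM 48≥27).
D7: dominated by D3 (price 1157≤3126, RAM 48≥28).
D8: not dominated.
D9: dominated by D3 (price 1157≤1919, RAM 48≥41).
D10: not dominated (best RAM).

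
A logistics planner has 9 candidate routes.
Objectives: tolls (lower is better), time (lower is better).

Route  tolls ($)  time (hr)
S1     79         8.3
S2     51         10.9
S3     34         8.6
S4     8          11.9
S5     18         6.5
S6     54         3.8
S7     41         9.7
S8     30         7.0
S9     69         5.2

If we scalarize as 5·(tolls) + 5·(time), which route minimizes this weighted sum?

S4

S1: 5·79 + 5·8.3 = 436.5
S2: 5·51 + 5·10.9 = 309.5
S3: 5·34 + 5·8.6 = 213.0
S4: 5·8 + 5·11.9 = 99.5
S5: 5·18 + 5·6.5 = 122.5
S6: 5·54 + 5·3.8 = 289.0
S7: 5·41 + 5·9.7 = 253.5
S8: 5·30 + 5·7.0 = 185.0
S9: 5·69 + 5·5.2 = 371.0
Lowest: S4 at 99.5.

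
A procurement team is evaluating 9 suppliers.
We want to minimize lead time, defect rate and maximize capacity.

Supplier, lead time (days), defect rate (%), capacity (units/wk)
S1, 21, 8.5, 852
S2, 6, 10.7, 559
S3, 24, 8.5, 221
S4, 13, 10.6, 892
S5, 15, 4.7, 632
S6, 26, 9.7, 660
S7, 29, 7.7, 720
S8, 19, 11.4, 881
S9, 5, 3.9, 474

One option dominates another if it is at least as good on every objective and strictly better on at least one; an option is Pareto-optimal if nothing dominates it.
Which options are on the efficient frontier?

S1, S2, S4, S5, S7, S9

S1: not dominated.
S2: not dominated.
S3: dominated by S1 (lead time 21≤24, defect rate 8.5≤8.5, capacity 852≥221).
S4: not dominated (best capacity).
S5: not dominated.
S6: dominated by S1 (lead time 21≤26, defect rate 8.5≤9.7, capacity 852≥660).
S7: not dominated.
S8: dominated by S4 (lead time 13≤19, defect rate 10.6≤11.4, capacity 892≥881).
S9: not dominated (best lead time).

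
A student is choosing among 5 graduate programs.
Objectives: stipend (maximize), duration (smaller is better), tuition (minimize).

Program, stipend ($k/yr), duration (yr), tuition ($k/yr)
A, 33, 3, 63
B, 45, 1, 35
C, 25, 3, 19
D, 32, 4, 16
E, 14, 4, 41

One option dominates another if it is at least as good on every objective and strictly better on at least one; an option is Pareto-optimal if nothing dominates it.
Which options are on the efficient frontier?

B, C, D

A: dominated by B (stipend 45≥33, duration 1≤3, tuition 35≤63).
B: not dominated (best stipend).
C: not dominated.
D: not dominated (best tuition).
E: dominated by B (stipend 45≥14, duration 1≤4, tuition 35≤41).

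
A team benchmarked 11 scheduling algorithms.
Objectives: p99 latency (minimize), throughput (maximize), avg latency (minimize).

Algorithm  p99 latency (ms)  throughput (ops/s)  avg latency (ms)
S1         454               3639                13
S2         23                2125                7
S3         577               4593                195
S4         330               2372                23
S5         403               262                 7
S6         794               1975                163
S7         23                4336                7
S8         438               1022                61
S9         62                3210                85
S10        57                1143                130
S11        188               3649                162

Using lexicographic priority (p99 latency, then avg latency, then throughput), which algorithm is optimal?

First minimize p99 latency: best is 23, kept {S2, S7}.
Then minimize avg latency: best is 7, kept {S2, S7}.
Then maximize throughput: best is 4336, kept {S7}.

S7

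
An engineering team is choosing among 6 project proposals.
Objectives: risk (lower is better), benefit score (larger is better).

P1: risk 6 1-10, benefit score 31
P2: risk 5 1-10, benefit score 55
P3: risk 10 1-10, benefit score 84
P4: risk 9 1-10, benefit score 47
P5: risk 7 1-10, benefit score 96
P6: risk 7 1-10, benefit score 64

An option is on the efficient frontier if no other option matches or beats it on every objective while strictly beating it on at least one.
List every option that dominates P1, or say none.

P2: risk 5≤6, benefit score 55≥31 — dominates P1.
Others (P3, P4, P5, P6) are each worse than P1 on at least one objective.

P2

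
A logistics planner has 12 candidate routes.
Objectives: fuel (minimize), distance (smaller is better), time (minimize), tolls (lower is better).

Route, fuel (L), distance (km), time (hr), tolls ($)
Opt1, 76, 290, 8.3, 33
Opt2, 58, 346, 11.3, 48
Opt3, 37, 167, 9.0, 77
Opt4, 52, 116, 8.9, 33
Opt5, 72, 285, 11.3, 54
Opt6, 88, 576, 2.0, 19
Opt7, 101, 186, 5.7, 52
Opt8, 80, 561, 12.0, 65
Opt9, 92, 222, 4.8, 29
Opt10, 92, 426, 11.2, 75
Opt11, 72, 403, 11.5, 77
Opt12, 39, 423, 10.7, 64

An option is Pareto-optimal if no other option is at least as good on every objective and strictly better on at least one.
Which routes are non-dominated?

Opt1, Opt3, Opt4, Opt6, Opt7, Opt9, Opt12

Opt1: not dominated.
Opt2: dominated by Opt4 (fuel 52≤58, distance 116≤346, time 8.9≤11.3, tolls 33≤48).
Opt3: not dominated (best fuel).
Opt4: not dominated (best distance).
Opt5: dominated by Opt4 (fuel 52≤72, distance 116≤285, time 8.9≤11.3, tolls 33≤54).
Opt6: not dominated (best time).
Opt7: not dominated.
Opt8: dominated by Opt1 (fuel 76≤80, distance 290≤561, time 8.3≤12.0, tolls 33≤65).
Opt9: not dominated.
Opt10: dominated by Opt1 (fuel 76≤92, distance 290≤426, time 8.3≤11.2, tolls 33≤75).
Opt11: dominated by Opt2 (fuel 58≤72, distance 346≤403, time 11.3≤11.5, tolls 48≤77).
Opt12: not dominated.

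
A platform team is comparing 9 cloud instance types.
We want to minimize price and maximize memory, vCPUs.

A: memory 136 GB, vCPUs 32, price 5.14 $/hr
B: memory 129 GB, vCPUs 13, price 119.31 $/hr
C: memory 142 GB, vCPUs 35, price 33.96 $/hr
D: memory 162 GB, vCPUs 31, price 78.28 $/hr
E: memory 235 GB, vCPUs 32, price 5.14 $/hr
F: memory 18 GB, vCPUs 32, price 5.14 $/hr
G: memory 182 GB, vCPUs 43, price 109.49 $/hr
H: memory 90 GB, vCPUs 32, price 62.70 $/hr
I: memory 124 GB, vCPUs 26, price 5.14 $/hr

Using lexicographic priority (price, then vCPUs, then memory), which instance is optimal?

First minimize price: best is 5.14, kept {A, E, F, I}.
Then maximize vCPUs: best is 32, kept {A, E, F}.
Then maximize memory: best is 235, kept {E}.

E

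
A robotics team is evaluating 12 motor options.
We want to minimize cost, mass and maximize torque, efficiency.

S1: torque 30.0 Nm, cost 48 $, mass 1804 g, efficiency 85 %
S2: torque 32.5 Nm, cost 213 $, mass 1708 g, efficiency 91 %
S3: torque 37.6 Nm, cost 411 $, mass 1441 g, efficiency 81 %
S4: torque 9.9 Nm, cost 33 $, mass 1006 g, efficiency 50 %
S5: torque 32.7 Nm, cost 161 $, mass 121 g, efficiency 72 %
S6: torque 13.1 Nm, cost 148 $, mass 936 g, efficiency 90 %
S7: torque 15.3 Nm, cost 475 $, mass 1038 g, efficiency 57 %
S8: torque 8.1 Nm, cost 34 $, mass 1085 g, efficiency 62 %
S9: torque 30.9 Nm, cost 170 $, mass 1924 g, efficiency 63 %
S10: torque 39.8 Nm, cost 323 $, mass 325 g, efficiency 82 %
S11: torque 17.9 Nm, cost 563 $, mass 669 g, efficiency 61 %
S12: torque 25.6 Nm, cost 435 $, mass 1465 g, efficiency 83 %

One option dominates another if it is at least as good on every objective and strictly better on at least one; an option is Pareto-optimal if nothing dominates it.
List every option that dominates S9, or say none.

S5: torque 32.7≥30.9, cost 161≤170, mass 121≤1924, efficiency 72≥63 — dominates S9.
Others (S1, S2, S3, S4, S6, S7, S8, S10, S11, S12) are each worse than S9 on at least one objective.

S5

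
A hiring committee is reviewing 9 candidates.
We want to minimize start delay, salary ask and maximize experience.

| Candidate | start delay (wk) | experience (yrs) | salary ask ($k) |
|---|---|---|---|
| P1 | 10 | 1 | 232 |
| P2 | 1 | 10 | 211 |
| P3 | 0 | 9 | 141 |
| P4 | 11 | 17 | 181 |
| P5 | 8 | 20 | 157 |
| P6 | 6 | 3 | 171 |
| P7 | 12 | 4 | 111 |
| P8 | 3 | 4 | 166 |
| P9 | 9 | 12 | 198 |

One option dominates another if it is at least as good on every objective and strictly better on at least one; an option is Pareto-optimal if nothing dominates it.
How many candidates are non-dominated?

P1: dominated by P2 (start delay 1≤10, experience 10≥1, salary ask 211≤232).
P2: not dominated.
P3: not dominated (best start delay).
P4: dominated by P5 (start delay 8≤11, experience 20≥17, salary ask 157≤181).
P5: not dominated (best experience).
P6: dominated by P3 (start delay 0≤6, experience 9≥3, salary ask 141≤171).
P7: not dominated (best salary ask).
P8: dominated by P3 (start delay 0≤3, experience 9≥4, salary ask 141≤166).
P9: dominated by P5 (start delay 8≤9, experience 20≥12, salary ask 157≤198).
Pareto-optimal: P2, P3, P5, P7 → 4.

4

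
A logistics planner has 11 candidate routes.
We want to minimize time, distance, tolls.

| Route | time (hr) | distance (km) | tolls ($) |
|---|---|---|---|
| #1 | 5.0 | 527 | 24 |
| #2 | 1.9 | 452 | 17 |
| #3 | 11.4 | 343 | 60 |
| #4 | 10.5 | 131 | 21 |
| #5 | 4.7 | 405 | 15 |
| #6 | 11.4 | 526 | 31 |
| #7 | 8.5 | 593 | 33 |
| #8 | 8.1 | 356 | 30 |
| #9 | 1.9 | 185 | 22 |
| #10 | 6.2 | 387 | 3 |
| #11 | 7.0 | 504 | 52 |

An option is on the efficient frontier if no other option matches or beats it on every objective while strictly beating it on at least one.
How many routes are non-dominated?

#1: dominated by #2 (time 1.9≤5.0, distance 452≤527, tolls 17≤24).
#2: not dominated.
#3: dominated by #4 (time 10.5≤11.4, distance 131≤343, tolls 21≤60).
#4: not dominated (best distance).
#5: not dominated.
#6: dominated by #2 (time 1.9≤11.4, distance 452≤526, tolls 17≤31).
#7: dominated by #1 (time 5.0≤8.5, distance 527≤593, tolls 24≤33).
#8: dominated by #9 (time 1.9≤8.1, distance 185≤356, tolls 22≤30).
#9: not dominated.
#10: not dominated (best tolls).
#11: dominated by #2 (time 1.9≤7.0, distance 452≤504, tolls 17≤52).
Pareto-optimal: #2, #4, #5, #9, #10 → 5.

5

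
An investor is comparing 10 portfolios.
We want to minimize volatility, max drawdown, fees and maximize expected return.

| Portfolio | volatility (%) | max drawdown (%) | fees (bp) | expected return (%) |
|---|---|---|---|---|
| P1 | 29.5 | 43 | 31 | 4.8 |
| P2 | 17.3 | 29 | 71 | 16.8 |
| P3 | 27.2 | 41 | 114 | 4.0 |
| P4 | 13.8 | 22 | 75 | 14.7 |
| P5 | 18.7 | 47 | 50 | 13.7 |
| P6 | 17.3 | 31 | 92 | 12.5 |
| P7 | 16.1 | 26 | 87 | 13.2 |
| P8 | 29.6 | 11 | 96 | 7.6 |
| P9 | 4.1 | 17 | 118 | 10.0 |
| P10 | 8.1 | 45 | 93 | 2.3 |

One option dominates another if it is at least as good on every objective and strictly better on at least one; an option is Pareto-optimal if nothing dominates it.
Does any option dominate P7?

Yes

P4 vs P7: volatility 13.8≤16.1, max drawdown 22≤26, fees 75≤87, expected return 14.7≥13.2 — P4 is at least as good on every objective and strictly better on at least one, so P4 dominates P7.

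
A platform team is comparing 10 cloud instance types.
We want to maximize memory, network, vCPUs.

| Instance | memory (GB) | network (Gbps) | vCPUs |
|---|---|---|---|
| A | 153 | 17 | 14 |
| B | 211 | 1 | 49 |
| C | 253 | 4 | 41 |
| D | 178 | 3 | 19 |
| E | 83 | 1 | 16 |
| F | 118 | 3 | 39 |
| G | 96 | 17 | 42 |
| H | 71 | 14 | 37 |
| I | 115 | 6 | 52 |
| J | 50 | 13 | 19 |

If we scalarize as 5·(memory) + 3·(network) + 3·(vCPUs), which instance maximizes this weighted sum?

C

A: 5·153 + 3·17 + 3·14 = 858
B: 5·211 + 3·1 + 3·49 = 1205
C: 5·253 + 3·4 + 3·41 = 1400
D: 5·178 + 3·3 + 3·19 = 956
E: 5·83 + 3·1 + 3·16 = 466
F: 5·118 + 3·3 + 3·39 = 716
G: 5·96 + 3·17 + 3·42 = 657
H: 5·71 + 3·14 + 3·37 = 508
I: 5·115 + 3·6 + 3·52 = 749
J: 5·50 + 3·13 + 3·19 = 346
Highest: C at 1400.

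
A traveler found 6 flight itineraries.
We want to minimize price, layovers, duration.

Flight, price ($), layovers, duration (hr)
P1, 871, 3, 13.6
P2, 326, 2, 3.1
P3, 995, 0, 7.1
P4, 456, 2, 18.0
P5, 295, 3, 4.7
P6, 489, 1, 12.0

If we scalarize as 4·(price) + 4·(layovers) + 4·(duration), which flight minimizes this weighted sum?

P1: 4·871 + 4·3 + 4·13.6 = 3550.4
P2: 4·326 + 4·2 + 4·3.1 = 1324.4
P3: 4·995 + 4·0 + 4·7.1 = 4008.4
P4: 4·456 + 4·2 + 4·18.0 = 1904.0
P5: 4·295 + 4·3 + 4·4.7 = 1210.8
P6: 4·489 + 4·1 + 4·12.0 = 2008.0
Lowest: P5 at 1210.8.

P5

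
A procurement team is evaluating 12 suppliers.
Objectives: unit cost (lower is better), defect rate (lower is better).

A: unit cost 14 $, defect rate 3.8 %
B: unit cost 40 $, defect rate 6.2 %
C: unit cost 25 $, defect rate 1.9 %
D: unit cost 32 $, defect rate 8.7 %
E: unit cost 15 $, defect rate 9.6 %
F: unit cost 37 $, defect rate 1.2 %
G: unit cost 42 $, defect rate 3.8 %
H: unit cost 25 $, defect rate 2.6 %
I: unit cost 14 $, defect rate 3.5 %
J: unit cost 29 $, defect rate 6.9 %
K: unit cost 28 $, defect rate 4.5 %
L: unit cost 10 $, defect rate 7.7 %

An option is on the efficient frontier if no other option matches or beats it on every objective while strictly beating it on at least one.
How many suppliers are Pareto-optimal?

A: dominated by I (unit cost 14≤14, defect rate 3.5≤3.8).
B: dominated by A (unit cost 14≤40, defect rate 3.8≤6.2).
C: not dominated.
D: dominated by A (unit cost 14≤32, defect rate 3.8≤8.7).
E: dominated by A (unit cost 14≤15, defect rate 3.8≤9.6).
F: not dominated (best defect rate).
G: dominated by A (unit cost 14≤42, defect rate 3.8≤3.8).
H: dominated by C (unit cost 25≤25, defect rate 1.9≤2.6).
I: not dominated.
J: dominated by A (unit cost 14≤29, defect rate 3.8≤6.9).
K: dominated by A (unit cost 14≤28, defect rate 3.8≤4.5).
L: not dominated (best unit cost).
Pareto-optimal: C, F, I, L → 4.

4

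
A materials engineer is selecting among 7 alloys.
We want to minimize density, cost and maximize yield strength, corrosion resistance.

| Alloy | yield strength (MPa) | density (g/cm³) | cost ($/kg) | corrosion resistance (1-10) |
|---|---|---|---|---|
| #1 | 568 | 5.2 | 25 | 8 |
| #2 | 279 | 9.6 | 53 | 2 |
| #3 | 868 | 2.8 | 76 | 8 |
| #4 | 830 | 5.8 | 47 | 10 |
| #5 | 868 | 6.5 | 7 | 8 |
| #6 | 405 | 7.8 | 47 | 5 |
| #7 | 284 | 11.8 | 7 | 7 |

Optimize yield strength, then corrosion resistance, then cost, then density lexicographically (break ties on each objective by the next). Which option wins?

First maximize yield strength: best is 868, kept {#3, #5}.
Then maximize corrosion resistance: best is 8, kept {#3, #5}.
Then minimize cost: best is 7, kept {#5}.

#5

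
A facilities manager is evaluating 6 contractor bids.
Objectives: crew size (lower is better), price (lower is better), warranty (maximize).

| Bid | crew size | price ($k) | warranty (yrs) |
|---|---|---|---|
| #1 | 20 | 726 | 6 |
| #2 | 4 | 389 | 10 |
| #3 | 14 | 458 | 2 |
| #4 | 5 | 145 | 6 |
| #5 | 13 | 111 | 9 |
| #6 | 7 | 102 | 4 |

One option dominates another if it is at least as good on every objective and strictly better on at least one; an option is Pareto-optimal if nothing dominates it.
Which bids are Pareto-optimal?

#1: dominated by #2 (crew size 4≤20, price 389≤726, warranty 10≥6).
#2: not dominated (best crew size).
#3: dominated by #2 (crew size 4≤14, price 389≤458, warranty 10≥2).
#4: not dominated.
#5: not dominated.
#6: not dominated (best price).

#2, #4, #5, #6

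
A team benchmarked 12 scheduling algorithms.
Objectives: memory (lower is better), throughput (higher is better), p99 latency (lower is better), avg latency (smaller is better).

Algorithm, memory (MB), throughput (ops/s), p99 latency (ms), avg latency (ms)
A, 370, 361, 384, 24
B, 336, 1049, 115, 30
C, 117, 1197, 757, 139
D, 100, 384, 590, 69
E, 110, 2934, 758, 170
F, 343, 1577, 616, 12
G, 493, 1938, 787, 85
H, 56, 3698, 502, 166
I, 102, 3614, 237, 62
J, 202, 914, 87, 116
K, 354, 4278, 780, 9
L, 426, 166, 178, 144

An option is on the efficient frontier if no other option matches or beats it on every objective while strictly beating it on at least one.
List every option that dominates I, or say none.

none

A: worse on memory (370 vs 102).
B: worse on memory (336 vs 102).
C: worse on memory (117 vs 102).
D: worse on throughput (384 vs 3614).
E: worse on memory (110 vs 102).
F: worse on memory (343 vs 102).
G: worse on memory (493 vs 102).
H: worse on p99 latency (502 vs 237).
J: worse on memory (202 vs 102).
K: worse on memory (354 vs 102).
L: worse on memory (426 vs 102).
No option dominates I.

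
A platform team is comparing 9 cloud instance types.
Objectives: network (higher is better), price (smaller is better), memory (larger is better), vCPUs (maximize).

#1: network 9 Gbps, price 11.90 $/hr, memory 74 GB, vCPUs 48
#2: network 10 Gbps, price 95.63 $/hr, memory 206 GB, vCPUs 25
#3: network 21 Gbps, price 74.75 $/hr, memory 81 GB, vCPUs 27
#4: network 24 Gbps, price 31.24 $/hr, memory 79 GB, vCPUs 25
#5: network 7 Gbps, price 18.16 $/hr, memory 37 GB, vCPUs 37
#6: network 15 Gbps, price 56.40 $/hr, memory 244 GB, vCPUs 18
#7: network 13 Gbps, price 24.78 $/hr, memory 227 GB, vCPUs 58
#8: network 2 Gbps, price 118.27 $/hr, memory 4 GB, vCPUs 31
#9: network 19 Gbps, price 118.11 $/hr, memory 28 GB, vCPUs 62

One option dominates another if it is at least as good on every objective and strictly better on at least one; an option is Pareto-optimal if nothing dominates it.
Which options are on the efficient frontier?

#1, #3, #4, #6, #7, #9

#1: not dominated (best price).
#2: dominated by #7 (network 13≥10, price 24.78≤95.63, memory 227≥206, vCPUs 58≥25).
#3: not dominated.
#4: not dominated (best network).
#5: dominated by #1 (network 9≥7, price 11.90≤18.16, memory 74≥37, vCPUs 48≥37).
#6: not dominated (best memory).
#7: not dominated.
#8: dominated by #1 (network 9≥2, price 11.90≤118.27, memory 74≥4, vCPUs 48≥31).
#9: not dominated (best vCPUs).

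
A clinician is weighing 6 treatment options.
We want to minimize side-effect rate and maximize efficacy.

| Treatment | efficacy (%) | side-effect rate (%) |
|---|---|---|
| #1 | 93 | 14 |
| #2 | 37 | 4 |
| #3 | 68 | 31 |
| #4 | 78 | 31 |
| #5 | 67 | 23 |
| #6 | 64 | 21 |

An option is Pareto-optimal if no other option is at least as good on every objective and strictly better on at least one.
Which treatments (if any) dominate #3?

#1, #4

#1: efficacy 93≥68, side-effect rate 14≤31 — dominates #3.
#4: efficacy 78≥68, side-effect rate 31≤31 — dominates #3.
Others (#2, #5, #6) are each worse than #3 on at least one objective.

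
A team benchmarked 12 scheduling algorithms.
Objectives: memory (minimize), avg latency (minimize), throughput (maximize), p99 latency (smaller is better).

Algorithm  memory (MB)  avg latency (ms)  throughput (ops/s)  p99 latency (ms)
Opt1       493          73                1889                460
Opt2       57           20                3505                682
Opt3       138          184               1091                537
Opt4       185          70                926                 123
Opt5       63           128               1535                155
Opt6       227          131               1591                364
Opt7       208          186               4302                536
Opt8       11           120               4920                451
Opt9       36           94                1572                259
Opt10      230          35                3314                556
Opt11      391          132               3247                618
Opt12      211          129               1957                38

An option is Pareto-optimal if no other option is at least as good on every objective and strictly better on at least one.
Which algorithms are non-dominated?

Opt1, Opt2, Opt4, Opt5, Opt8, Opt9, Opt10, Opt12

Opt1: not dominated.
Opt2: not dominated (best avg latency).
Opt3: dominated by Opt5 (memory 63≤138, avg latency 128≤184, throughput 1535≥1091, p99 latency 155≤537).
Opt4: not dominated.
Opt5: not dominated.
Opt6: dominated by Opt12 (memory 211≤227, avg latency 129≤131, throughput 1957≥1591, p99 latency 38≤364).
Opt7: dominated by Opt8 (memory 11≤208, avg latency 120≤186, throughput 4920≥4302, p99 latency 451≤536).
Opt8: not dominated (best memory).
Opt9: not dominated.
Opt10: not dominated.
Opt11: dominated by Opt8 (memory 11≤391, avg latency 120≤132, throughput 4920≥3247, p99 latency 451≤618).
Opt12: not dominated (best p99 latency).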